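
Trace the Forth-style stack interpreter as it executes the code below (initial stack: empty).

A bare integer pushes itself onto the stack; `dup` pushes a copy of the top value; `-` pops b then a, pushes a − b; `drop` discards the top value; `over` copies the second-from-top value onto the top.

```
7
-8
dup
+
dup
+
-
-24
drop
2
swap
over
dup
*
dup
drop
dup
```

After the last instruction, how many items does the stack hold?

7     7
-8    7 -8
dup   7 -8 -8
+     7 -16
dup   7 -16 -16
+     7 -32
-     39
-24   39 -24
drop  39
2     39 2
swap  2 39
over  2 39 2
dup   2 39 2 2
*     2 39 4
dup   2 39 4 4
drop  2 39 4
dup   2 39 4 4

4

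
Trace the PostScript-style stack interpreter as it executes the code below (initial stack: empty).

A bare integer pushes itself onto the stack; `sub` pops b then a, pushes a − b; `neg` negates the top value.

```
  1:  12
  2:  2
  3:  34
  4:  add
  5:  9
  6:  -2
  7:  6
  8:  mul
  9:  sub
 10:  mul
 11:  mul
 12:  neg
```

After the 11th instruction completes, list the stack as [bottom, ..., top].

12  : 12
2   : 12 2
34  : 12 2 34
add : 12 36
9   : 12 36 9
-2  : 12 36 9 -2
6   : 12 36 9 -2 6
mul : 12 36 9 -12
sub : 12 36 21
mul : 12 756
mul : 9072

[9072]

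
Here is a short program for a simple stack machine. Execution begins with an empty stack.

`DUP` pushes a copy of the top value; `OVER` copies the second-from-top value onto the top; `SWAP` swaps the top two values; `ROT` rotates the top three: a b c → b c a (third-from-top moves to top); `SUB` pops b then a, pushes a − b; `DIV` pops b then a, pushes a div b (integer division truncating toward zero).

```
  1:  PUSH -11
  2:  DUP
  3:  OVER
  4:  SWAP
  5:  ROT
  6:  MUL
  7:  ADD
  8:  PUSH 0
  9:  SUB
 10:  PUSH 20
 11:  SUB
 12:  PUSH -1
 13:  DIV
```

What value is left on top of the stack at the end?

PUSH -11  -11
DUP       -11 -11
OVER      -11 -11 -11
SWAP      -11 -11 -11
ROT       -11 -11 -11
MUL       -11 121
ADD       110
PUSH 0    110 0
SUB       110
PUSH 20   110 20
SUB       90
PUSH -1   90 -1
DIV       -90

-90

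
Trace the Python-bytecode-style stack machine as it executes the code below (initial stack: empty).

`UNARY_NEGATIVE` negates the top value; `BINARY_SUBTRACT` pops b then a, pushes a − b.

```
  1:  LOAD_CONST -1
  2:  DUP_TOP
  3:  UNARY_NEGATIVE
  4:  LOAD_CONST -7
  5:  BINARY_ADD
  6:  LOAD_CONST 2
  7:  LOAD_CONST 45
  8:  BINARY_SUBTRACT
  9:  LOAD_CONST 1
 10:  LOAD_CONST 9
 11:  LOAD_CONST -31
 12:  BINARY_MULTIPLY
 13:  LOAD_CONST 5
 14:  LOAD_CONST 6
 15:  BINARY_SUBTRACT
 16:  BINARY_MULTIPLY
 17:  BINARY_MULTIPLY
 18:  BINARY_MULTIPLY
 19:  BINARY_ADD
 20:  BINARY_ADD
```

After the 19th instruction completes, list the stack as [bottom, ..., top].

LOAD_CONST -1   -> [-1]
DUP_TOP         -> [-1, -1]
UNARY_NEGATIVE  -> [-1, 1]
LOAD_CONST -7   -> [-1, 1, -7]
BINARY_ADD      -> [-1, -6]
LOAD_CONST 2    -> [-1, -6, 2]
LOAD_CONST 45   -> [-1, -6, 2, 45]
BINARY_SUBTRACT -> [-1, -6, -43]
LOAD_CONST 1    -> [-1, -6, -43, 1]
LOAD_CONST 9    -> [-1, -6, -43, 1, 9]
LOAD_CONST -31  -> [-1, -6, -43, 1, 9, -31]
BINARY_MULTIPLY -> [-1, -6, -43, 1, -279]
LOAD_CONST 5    -> [-1, -6, -43, 1, -279, 5]
LOAD_CONST 6    -> [-1, -6, -43, 1, -279, 5, 6]
BINARY_SUBTRACT -> [-1, -6, -43, 1, -279, -1]
BINARY_MULTIPLY -> [-1, -6, -43, 1, 279]
BINARY_MULTIPLY -> [-1, -6, -43, 279]
BINARY_MULTIPLY -> [-1, -6, -11997]
BINARY_ADD      -> [-1, -12003]

[-1, -12003]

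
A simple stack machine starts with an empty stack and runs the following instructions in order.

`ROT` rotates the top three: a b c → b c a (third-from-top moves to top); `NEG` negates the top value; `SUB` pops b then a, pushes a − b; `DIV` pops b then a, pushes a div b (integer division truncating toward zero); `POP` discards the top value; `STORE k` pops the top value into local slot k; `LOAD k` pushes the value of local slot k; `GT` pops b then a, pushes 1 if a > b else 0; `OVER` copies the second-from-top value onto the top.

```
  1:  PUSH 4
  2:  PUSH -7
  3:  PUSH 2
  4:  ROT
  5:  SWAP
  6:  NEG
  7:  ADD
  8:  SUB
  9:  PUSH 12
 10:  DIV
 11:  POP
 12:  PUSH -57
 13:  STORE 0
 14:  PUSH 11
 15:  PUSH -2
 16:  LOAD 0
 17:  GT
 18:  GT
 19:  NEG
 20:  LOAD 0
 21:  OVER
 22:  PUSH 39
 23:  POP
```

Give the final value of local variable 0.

-57

PUSH 4    4
PUSH -7   4 -7
PUSH 2    4 -7 2
ROT       -7 2 4
SWAP      -7 4 2
NEG       -7 4 -2
ADD       -7 2
SUB       -9
PUSH 12   -9 12
DIV       0
POP       (empty)
PUSH -57  -57
STORE 0   (empty)
PUSH 11   11
PUSH -2   11 -2
LOAD 0    11 -2 -57
GT        11 1
GT        1
NEG       -1
LOAD 0    -1 -57
OVER      -1 -57 -1
PUSH 39   -1 -57 -1 39
POP       -1 -57 -1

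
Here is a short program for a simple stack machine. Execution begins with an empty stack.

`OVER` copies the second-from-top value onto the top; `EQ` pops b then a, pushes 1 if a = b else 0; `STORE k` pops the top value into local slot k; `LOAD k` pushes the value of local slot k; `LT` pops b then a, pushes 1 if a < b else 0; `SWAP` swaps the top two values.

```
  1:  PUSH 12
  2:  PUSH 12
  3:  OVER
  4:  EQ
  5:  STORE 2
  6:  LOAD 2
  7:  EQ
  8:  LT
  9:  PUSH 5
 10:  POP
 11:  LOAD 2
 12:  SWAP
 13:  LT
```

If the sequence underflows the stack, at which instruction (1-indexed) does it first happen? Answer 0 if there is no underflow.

8

PUSH 12 : [12]
PUSH 12 : [12, 12]
OVER    : [12, 12, 12]
EQ      : [12, 1]
STORE 2 : [12]
LOAD 2  : [12, 1]
EQ      : [0]
LT  — needs 2 operands, stack has 1 → underflow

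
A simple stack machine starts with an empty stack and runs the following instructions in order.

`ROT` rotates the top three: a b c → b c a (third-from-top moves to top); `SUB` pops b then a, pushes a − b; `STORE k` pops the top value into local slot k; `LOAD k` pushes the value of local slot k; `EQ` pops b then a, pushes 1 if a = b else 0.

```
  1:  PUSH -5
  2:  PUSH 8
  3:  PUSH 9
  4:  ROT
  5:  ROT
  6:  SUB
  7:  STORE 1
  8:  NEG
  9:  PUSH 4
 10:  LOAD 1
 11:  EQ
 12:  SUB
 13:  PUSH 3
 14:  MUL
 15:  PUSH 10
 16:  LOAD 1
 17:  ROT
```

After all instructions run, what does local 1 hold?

-13

PUSH -5  -5
PUSH 8   -5 8
PUSH 9   -5 8 9
ROT      8 9 -5
ROT      9 -5 8
SUB      9 -13
STORE 1  9
NEG      -9
PUSH 4   -9 4
LOAD 1   -9 4 -13
EQ       -9 0
SUB      -9
PUSH 3   -9 3
MUL      -27
PUSH 10  -27 10
LOAD 1   -27 10 -13
ROT      10 -13 -27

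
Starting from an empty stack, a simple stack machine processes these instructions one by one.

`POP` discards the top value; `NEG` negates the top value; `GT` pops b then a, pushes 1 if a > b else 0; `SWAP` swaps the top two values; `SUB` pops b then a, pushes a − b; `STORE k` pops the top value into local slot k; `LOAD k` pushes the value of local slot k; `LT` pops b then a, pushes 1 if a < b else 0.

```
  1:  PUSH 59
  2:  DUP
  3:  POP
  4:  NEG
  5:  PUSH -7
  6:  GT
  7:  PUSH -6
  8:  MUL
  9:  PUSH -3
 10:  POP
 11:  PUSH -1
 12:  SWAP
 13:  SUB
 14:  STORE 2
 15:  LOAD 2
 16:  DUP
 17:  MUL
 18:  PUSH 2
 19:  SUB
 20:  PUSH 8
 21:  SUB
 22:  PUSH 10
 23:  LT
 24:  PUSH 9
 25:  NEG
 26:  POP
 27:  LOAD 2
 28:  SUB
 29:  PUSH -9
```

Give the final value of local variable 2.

PUSH 59 → 59
DUP     → 59 59
POP     → 59
NEG     → -59
PUSH -7 → -59 -7
GT      → 0
PUSH -6 → 0 -6
MUL     → 0
PUSH -3 → 0 -3
POP     → 0
PUSH -1 → 0 -1
SWAP    → -1 0
SUB     → -1
STORE 2 → (empty)
LOAD 2  → -1
DUP     → -1 -1
MUL     → 1
PUSH 2  → 1 2
SUB     → -1
PUSH 8  → -1 8
SUB     → -9
PUSH 10 → -9 10
LT      → 1
PUSH 9  → 1 9
NEG     → 1 -9
POP     → 1
LOAD 2  → 1 -1
SUB     → 2
PUSH -9 → 2 -9

-1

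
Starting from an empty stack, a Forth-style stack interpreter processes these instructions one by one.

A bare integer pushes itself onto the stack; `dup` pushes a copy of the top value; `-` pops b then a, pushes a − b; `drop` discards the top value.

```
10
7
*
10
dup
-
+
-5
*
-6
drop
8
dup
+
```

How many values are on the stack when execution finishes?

2

10    [10]
7     [10, 7]
*     [70]
10    [70, 10]
dup   [70, 10, 10]
-     [70, 0]
+     [70]
-5    [70, -5]
*     [-350]
-6    [-350, -6]
drop  [-350]
8     [-350, 8]
dup   [-350, 8, 8]
+     [-350, 16]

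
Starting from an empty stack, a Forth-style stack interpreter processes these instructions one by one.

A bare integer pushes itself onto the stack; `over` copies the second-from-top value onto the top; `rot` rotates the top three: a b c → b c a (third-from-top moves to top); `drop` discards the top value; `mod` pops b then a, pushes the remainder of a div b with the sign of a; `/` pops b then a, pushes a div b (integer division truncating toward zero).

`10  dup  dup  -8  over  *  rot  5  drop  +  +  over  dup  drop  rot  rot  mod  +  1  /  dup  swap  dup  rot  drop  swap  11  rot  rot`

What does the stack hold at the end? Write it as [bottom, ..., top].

[11, 20, 20]

10   → [10]
dup  → [10, 10]
dup  → [10, 10, 10]
-8   → [10, 10, 10, -8]
over → [10, 10, 10, -8, 10]
*    → [10, 10, 10, -80]
rot  → [10, 10, -80, 10]
5    → [10, 10, -80, 10, 5]
drop → [10, 10, -80, 10]
+    → [10, 10, -70]
+    → [10, -60]
over → [10, -60, 10]
dup  → [10, -60, 10, 10]
drop → [10, -60, 10]
rot  → [-60, 10, 10]
rot  → [10, 10, -60]
mod  → [10, 10]
+    → [20]
1    → [20, 1]
/    → [20]
dup  → [20, 20]
swap → [20, 20]
dup  → [20, 20, 20]
rot  → [20, 20, 20]
drop → [20, 20]
swap → [20, 20]
11   → [20, 20, 11]
rot  → [20, 11, 20]
rot  → [11, 20, 20]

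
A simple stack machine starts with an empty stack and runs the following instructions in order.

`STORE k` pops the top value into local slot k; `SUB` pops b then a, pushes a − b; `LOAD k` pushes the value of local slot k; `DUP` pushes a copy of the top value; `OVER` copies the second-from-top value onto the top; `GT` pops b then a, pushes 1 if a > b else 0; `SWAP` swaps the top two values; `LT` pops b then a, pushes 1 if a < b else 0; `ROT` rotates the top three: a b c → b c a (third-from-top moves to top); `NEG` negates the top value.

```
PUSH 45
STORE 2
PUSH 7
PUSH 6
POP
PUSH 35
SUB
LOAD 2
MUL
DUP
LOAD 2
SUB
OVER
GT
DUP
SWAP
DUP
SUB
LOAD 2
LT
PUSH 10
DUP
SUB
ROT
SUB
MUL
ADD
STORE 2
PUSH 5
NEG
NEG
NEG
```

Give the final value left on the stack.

-5

PUSH 45 → [45]
STORE 2 → []
PUSH 7  → [7]
PUSH 6  → [7, 6]
POP     → [7]
PUSH 35 → [7, 35]
SUB     → [-28]
LOAD 2  → [-28, 45]
MUL     → [-1260]
DUP     → [-1260, -1260]
LOAD 2  → [-1260, -1260, 45]
SUB     → [-1260, -1305]
OVER    → [-1260, -1305, -1260]
GT      → [-1260, 0]
DUP     → [-1260, 0, 0]
SWAP    → [-1260, 0, 0]
DUP     → [-1260, 0, 0, 0]
SUB     → [-1260, 0, 0]
LOAD 2  → [-1260, 0, 0, 45]
LT      → [-1260, 0, 1]
PUSH 10 → [-1260, 0, 1, 10]
DUP     → [-1260, 0, 1, 10, 10]
SUB     → [-1260, 0, 1, 0]
ROT     → [-1260, 1, 0, 0]
SUB     → [-1260, 1, 0]
MUL     → [-1260, 0]
ADD     → [-1260]
STORE 2 → []
PUSH 5  → [5]
NEG     → [-5]
NEG     → [5]
NEG     → [-5]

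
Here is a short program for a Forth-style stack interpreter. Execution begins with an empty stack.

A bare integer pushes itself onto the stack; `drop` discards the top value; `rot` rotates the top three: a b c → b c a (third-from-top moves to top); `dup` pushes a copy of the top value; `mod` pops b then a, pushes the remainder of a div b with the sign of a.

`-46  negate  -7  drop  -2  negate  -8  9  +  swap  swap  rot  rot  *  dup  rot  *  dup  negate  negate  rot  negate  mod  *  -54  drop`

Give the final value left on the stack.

-46    : [-46]
negate : [46]
-7     : [46, -7]
drop   : [46]
-2     : [46, -2]
negate : [46, 2]
-8     : [46, 2, -8]
9      : [46, 2, -8, 9]
+      : [46, 2, 1]
swap   : [46, 1, 2]
swap   : [46, 2, 1]
rot    : [2, 1, 46]
rot    : [1, 46, 2]
*      : [1, 92]
dup    : [1, 92, 92]
rot    : [92, 92, 1]
*      : [92, 92]
dup    : [92, 92, 92]
negate : [92, 92, -92]
negate : [92, 92, 92]
rot    : [92, 92, 92]
negate : [92, 92, -92]
mod    : [92, 0]
*      : [0]
-54    : [0, -54]
drop   : [0]

0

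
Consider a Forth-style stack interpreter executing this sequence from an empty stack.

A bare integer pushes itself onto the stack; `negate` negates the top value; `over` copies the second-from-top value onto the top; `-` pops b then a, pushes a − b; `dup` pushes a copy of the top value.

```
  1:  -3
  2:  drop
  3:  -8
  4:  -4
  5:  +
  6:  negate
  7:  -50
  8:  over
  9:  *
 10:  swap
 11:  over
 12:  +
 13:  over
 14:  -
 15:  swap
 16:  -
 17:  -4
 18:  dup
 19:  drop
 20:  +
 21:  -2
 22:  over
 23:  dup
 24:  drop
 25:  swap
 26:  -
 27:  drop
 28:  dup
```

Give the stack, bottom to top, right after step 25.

-3     -> -3
drop   -> (empty)
-8     -> -8
-4     -> -8 -4
+      -> -12
negate -> 12
-50    -> 12 -50
over   -> 12 -50 12
*      -> 12 -600
swap   -> -600 12
over   -> -600 12 -600
+      -> -600 -588
over   -> -600 -588 -600
-      -> -600 12
swap   -> 12 -600
-      -> 612
-4     -> 612 -4
dup    -> 612 -4 -4
drop   -> 612 -4
+      -> 608
-2     -> 608 -2
over   -> 608 -2 608
dup    -> 608 -2 608 608
drop   -> 608 -2 608
swap   -> 608 608 -2

[608, 608, -2]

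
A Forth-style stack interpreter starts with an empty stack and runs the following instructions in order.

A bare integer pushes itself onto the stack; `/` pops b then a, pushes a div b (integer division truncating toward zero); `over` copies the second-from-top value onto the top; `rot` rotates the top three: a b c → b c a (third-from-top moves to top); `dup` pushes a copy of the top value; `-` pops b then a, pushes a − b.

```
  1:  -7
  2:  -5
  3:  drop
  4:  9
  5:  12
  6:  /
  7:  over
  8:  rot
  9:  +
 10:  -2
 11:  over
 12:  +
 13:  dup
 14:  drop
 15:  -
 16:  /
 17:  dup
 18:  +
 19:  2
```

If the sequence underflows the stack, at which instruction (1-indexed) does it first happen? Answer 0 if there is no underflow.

-7   → [-7]
-5   → [-7, -5]
drop → [-7]
9    → [-7, 9]
12   → [-7, 9, 12]
/    → [-7, 0]
over → [-7, 0, -7]
rot  → [0, -7, -7]
+    → [0, -14]
-2   → [0, -14, -2]
over → [0, -14, -2, -14]
+    → [0, -14, -16]
dup  → [0, -14, -16, -16]
drop → [0, -14, -16]
-    → [0, 2]
/    → [0]
dup  → [0, 0]
+    → [0]
2    → [0, 2]

0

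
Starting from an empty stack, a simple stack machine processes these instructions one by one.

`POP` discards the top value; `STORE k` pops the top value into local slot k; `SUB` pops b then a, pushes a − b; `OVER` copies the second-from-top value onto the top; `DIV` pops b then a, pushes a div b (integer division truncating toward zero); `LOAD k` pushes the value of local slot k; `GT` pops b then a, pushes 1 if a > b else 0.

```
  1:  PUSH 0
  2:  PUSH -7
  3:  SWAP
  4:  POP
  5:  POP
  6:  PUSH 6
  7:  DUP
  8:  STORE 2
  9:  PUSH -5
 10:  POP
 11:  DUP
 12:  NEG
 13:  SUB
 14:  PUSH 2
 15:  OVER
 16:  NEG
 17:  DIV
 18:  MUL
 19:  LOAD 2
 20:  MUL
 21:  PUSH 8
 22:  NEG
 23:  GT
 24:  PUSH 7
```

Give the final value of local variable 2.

PUSH 0   0
PUSH -7  0 -7
SWAP     -7 0
POP      -7
POP      (empty)
PUSH 6   6
DUP      6 6
STORE 2  6
PUSH -5  6 -5
POP      6
DUP      6 6
NEG      6 -6
SUB      12
PUSH 2   12 2
OVER     12 2 12
NEG      12 2 -12
DIV      12 0
MUL      0
LOAD 2   0 6
MUL      0
PUSH 8   0 8
NEG      0 -8
GT       1
PUSH 7   1 7

6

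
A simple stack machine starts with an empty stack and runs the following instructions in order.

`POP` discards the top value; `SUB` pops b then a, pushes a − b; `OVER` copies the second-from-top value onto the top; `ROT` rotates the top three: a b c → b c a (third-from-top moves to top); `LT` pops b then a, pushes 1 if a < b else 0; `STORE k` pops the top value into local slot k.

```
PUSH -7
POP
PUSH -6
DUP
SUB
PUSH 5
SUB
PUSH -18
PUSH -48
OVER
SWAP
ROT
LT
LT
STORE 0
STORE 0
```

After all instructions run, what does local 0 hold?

-5

PUSH -7   -7
POP       (empty)
PUSH -6   -6
DUP       -6 -6
SUB       0
PUSH 5    0 5
SUB       -5
PUSH -18  -5 -18
PUSH -48  -5 -18 -48
OVER      -5 -18 -48 -18
SWAP      -5 -18 -18 -48
ROT       -5 -18 -48 -18
LT        -5 -18 1
LT        -5 1
STORE 0   -5
STORE 0   (empty)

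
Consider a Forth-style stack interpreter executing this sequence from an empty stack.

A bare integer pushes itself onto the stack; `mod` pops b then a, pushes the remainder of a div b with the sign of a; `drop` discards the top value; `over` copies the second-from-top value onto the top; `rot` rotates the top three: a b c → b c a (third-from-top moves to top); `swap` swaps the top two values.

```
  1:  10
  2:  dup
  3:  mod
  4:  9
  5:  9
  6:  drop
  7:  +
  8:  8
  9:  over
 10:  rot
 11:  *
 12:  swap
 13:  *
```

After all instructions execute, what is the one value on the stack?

648

10   → [10]
dup  → [10, 10]
mod  → [0]
9    → [0, 9]
9    → [0, 9, 9]
drop → [0, 9]
+    → [9]
8    → [9, 8]
over → [9, 8, 9]
rot  → [8, 9, 9]
*    → [8, 81]
swap → [81, 8]
*    → [648]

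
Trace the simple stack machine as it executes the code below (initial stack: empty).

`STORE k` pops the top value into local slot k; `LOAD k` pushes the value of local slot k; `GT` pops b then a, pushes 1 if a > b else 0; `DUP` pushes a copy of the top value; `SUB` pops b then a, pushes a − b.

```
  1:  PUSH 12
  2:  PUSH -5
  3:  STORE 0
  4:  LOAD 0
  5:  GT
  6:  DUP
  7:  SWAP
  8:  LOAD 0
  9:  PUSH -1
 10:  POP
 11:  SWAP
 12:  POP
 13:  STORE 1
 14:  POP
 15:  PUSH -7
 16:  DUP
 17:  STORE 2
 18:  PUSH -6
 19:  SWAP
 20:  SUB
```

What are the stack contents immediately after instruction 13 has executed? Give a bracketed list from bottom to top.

[1]

PUSH 12 → 12
PUSH -5 → 12 -5
STORE 0 → 12
LOAD 0  → 12 -5
GT      → 1
DUP     → 1 1
SWAP    → 1 1
LOAD 0  → 1 1 -5
PUSH -1 → 1 1 -5 -1
POP     → 1 1 -5
SWAP    → 1 -5 1
POP     → 1 -5
STORE 1 → 1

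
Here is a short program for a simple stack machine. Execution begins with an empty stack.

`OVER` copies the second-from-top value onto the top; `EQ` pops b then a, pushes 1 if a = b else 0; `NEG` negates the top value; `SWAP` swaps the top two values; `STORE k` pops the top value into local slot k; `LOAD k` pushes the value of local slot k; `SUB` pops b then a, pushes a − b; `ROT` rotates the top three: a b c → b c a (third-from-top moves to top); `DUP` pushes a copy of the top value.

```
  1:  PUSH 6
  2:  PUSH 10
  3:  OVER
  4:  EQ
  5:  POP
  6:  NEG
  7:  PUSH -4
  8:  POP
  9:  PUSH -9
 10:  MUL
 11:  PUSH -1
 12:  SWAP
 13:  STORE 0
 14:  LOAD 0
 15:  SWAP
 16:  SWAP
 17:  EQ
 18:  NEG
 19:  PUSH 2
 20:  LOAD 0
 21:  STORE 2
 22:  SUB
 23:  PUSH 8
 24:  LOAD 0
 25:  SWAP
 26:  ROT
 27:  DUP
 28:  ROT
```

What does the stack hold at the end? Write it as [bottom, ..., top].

PUSH 6  -> 6
PUSH 10 -> 6 10
OVER    -> 6 10 6
EQ      -> 6 0
POP     -> 6
NEG     -> -6
PUSH -4 -> -6 -4
POP     -> -6
PUSH -9 -> -6 -9
MUL     -> 54
PUSH -1 -> 54 -1
SWAP    -> -1 54
STORE 0 -> -1
LOAD 0  -> -1 54
SWAP    -> 54 -1
SWAP    -> -1 54
EQ      -> 0
NEG     -> 0
PUSH 2  -> 0 2
LOAD 0  -> 0 2 54
STORE 2 -> 0 2
SUB     -> -2
PUSH 8  -> -2 8
LOAD 0  -> -2 8 54
SWAP    -> -2 54 8
ROT     -> 54 8 -2
DUP     -> 54 8 -2 -2
ROT     -> 54 -2 -2 8

[54, -2, -2, 8]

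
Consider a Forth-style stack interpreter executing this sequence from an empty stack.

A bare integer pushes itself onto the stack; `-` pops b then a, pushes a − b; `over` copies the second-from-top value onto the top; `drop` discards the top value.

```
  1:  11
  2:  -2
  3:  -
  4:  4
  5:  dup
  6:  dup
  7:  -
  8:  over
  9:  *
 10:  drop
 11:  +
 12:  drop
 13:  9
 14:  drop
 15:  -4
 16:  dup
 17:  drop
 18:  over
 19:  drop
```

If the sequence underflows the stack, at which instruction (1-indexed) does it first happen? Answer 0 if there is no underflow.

18

11   : [11]
-2   : [11, -2]
-    : [13]
4    : [13, 4]
dup  : [13, 4, 4]
dup  : [13, 4, 4, 4]
-    : [13, 4, 0]
over : [13, 4, 0, 4]
*    : [13, 4, 0]
drop : [13, 4]
+    : [17]
drop : []
9    : [9]
drop : []
-4   : [-4]
dup  : [-4, -4]
drop : [-4]
over  — needs 2 operands, stack has 1 → underflow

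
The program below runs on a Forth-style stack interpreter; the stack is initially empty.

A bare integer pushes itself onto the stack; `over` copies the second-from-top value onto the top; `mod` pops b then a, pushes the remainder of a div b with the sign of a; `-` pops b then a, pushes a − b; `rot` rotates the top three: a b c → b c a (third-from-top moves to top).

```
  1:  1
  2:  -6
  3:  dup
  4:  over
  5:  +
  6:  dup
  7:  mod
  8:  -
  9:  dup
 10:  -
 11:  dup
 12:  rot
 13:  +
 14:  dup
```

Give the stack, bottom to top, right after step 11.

1     [1]
-6    [1, -6]
dup   [1, -6, -6]
over  [1, -6, -6, -6]
+     [1, -6, -12]
dup   [1, -6, -12, -12]
mod   [1, -6, 0]
-     [1, -6]
dup   [1, -6, -6]
-     [1, 0]
dup   [1, 0, 0]

[1, 0, 0]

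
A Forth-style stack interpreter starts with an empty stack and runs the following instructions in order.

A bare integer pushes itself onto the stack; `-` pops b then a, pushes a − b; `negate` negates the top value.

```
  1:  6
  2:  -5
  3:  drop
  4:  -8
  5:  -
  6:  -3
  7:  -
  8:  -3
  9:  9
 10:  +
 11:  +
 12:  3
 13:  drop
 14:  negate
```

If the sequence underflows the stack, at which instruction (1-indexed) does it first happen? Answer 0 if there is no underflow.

6      -> [6]
-5     -> [6, -5]
drop   -> [6]
-8     -> [6, -8]
-      -> [14]
-3     -> [14, -3]
-      -> [17]
-3     -> [17, -3]
9      -> [17, -3, 9]
+      -> [17, 6]
+      -> [23]
3      -> [23, 3]
drop   -> [23]
negate -> [-23]

0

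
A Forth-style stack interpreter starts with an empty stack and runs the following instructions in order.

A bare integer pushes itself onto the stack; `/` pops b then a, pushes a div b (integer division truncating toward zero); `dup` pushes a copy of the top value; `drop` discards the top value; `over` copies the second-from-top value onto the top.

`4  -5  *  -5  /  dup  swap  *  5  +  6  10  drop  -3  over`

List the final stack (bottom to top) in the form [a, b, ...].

[21, 6, -3, 6]

4     [4]
-5    [4, -5]
*     [-20]
-5    [-20, -5]
/     [4]
dup   [4, 4]
swap  [4, 4]
*     [16]
5     [16, 5]
+     [21]
6     [21, 6]
10    [21, 6, 10]
drop  [21, 6]
-3    [21, 6, -3]
over  [21, 6, -3, 6]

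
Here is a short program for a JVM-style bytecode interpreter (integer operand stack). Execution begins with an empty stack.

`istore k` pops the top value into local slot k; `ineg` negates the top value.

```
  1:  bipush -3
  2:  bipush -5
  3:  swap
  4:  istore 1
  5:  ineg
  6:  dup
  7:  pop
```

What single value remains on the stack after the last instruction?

5

bipush -3  [-3]
bipush -5  [-3, -5]
swap       [-5, -3]
istore 1   [-5]
ineg       [5]
dup        [5, 5]
pop        [5]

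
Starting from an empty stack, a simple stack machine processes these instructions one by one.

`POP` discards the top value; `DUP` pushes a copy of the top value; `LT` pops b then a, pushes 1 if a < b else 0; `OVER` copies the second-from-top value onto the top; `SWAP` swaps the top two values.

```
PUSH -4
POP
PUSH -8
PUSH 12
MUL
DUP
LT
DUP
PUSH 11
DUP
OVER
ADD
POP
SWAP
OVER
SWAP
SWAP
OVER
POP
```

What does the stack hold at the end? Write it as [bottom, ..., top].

PUSH -4 : -4
POP     : (empty)
PUSH -8 : -8
PUSH 12 : -8 12
MUL     : -96
DUP     : -96 -96
LT      : 0
DUP     : 0 0
PUSH 11 : 0 0 11
DUP     : 0 0 11 11
OVER    : 0 0 11 11 11
ADD     : 0 0 11 22
POP     : 0 0 11
SWAP    : 0 11 0
OVER    : 0 11 0 11
SWAP    : 0 11 11 0
SWAP    : 0 11 0 11
OVER    : 0 11 0 11 0
POP     : 0 11 0 11

[0, 11, 0, 11]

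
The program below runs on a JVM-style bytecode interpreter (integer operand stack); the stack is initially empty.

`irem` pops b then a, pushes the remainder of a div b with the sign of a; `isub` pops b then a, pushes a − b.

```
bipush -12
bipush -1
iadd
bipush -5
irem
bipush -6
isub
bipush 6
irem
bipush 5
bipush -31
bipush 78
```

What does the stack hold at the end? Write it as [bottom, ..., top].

bipush -12  -12
bipush -1   -12 -1
iadd        -13
bipush -5   -13 -5
irem        -3
bipush -6   -3 -6
isub        3
bipush 6    3 6
irem        3
bipush 5    3 5
bipush -31  3 5 -31
bipush 78   3 5 -31 78

[3, 5, -31, 78]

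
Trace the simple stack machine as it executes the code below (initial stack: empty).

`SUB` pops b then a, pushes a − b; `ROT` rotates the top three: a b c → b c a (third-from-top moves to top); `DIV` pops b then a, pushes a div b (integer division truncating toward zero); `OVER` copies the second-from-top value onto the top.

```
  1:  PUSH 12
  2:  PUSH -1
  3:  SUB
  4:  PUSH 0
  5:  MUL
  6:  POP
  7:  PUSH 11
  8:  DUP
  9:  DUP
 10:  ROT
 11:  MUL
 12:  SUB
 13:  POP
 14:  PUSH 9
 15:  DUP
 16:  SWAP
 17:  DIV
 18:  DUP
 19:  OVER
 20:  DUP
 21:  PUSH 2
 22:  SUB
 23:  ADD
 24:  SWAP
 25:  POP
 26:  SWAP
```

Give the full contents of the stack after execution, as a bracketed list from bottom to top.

PUSH 12 → [12]
PUSH -1 → [12, -1]
SUB     → [13]
PUSH 0  → [13, 0]
MUL     → [0]
POP     → []
PUSH 11 → [11]
DUP     → [11, 11]
DUP     → [11, 11, 11]
ROT     → [11, 11, 11]
MUL     → [11, 121]
SUB     → [-110]
POP     → []
PUSH 9  → [9]
DUP     → [9, 9]
SWAP    → [9, 9]
DIV     → [1]
DUP     → [1, 1]
OVER    → [1, 1, 1]
DUP     → [1, 1, 1, 1]
PUSH 2  → [1, 1, 1, 1, 2]
SUB     → [1, 1, 1, -1]
ADD     → [1, 1, 0]
SWAP    → [1, 0, 1]
POP     → [1, 0]
SWAP    → [0, 1]

[0, 1]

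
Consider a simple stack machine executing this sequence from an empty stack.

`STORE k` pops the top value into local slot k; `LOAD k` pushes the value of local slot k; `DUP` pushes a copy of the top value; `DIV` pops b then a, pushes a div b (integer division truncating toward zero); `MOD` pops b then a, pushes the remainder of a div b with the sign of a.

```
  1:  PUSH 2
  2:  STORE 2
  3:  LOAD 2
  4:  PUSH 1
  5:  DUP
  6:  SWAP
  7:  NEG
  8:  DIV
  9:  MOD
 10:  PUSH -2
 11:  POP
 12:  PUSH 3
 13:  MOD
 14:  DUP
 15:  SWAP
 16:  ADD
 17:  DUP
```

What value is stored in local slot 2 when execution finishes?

2

PUSH 2  → 2
STORE 2 → (empty)
LOAD 2  → 2
PUSH 1  → 2 1
DUP     → 2 1 1
SWAP    → 2 1 1
NEG     → 2 1 -1
DIV     → 2 -1
MOD     → 0
PUSH -2 → 0 -2
POP     → 0
PUSH 3  → 0 3
MOD     → 0
DUP     → 0 0
SWAP    → 0 0
ADD     → 0
DUP     → 0 0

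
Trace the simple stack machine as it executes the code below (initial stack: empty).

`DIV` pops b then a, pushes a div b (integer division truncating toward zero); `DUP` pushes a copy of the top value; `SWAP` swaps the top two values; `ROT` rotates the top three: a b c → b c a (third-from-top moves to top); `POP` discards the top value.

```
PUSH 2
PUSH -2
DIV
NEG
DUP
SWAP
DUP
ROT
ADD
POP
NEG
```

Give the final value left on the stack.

PUSH 2  : [2]
PUSH -2 : [2, -2]
DIV     : [-1]
NEG     : [1]
DUP     : [1, 1]
SWAP    : [1, 1]
DUP     : [1, 1, 1]
ROT     : [1, 1, 1]
ADD     : [1, 2]
POP     : [1]
NEG     : [-1]

-1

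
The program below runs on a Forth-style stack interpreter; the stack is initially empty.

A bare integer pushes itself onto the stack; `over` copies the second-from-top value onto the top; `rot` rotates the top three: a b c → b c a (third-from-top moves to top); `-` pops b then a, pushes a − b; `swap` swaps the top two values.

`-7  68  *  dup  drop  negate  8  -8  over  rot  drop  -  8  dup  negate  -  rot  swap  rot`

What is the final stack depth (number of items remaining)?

-7     : -7
68     : -7 68
*      : -476
dup    : -476 -476
drop   : -476
negate : 476
8      : 476 8
-8     : 476 8 -8
over   : 476 8 -8 8
rot    : 476 -8 8 8
drop   : 476 -8 8
-      : 476 -16
8      : 476 -16 8
dup    : 476 -16 8 8
negate : 476 -16 8 -8
-      : 476 -16 16
rot    : -16 16 476
swap   : -16 476 16
rot    : 476 16 -16

3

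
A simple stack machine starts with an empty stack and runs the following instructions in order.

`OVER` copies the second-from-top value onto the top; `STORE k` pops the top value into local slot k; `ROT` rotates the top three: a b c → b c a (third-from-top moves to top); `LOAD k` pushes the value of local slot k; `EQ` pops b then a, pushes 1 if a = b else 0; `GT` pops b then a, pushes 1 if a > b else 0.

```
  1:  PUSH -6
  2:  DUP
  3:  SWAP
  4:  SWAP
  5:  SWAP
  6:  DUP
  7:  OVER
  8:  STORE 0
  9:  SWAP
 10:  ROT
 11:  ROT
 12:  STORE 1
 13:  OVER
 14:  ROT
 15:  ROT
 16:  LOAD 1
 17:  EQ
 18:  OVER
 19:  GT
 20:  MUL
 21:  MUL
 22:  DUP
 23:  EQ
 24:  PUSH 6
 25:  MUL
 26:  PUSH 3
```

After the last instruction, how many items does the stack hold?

PUSH -6  -6
DUP      -6 -6
SWAP     -6 -6
SWAP     -6 -6
SWAP     -6 -6
DUP      -6 -6 -6
OVER     -6 -6 -6 -6
STORE 0  -6 -6 -6
SWAP     -6 -6 -6
ROT      -6 -6 -6
ROT      -6 -6 -6
STORE 1  -6 -6
OVER     -6 -6 -6
ROT      -6 -6 -6
ROT      -6 -6 -6
LOAD 1   -6 -6 -6 -6
EQ       -6 -6 1
OVER     -6 -6 1 -6
GT       -6 -6 1
MUL      -6 -6
MUL      36
DUP      36 36
EQ       1
PUSH 6   1 6
MUL      6
PUSH 3   6 3

2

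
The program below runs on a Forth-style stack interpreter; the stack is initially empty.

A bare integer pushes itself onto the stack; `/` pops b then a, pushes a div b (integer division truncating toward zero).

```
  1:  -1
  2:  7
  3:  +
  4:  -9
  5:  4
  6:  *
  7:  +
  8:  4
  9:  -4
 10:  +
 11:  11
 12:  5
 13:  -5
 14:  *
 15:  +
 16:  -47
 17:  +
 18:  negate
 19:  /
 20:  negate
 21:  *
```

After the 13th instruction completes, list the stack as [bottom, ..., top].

-1 -> [-1]
7  -> [-1, 7]
+  -> [6]
-9 -> [6, -9]
4  -> [6, -9, 4]
*  -> [6, -36]
+  -> [-30]
4  -> [-30, 4]
-4 -> [-30, 4, -4]
+  -> [-30, 0]
11 -> [-30, 0, 11]
5  -> [-30, 0, 11, 5]
-5 -> [-30, 0, 11, 5, -5]

[-30, 0, 11, 5, -5]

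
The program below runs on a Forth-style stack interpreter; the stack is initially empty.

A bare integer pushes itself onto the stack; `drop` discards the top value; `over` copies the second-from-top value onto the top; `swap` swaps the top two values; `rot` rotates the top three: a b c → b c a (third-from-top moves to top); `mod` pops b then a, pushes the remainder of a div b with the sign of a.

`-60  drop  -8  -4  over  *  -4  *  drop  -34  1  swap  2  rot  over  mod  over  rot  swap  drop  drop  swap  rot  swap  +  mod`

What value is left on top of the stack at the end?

1

-60   [-60]
drop  []
-8    [-8]
-4    [-8, -4]
over  [-8, -4, -8]
*     [-8, 32]
-4    [-8, 32, -4]
*     [-8, -128]
drop  [-8]
-34   [-8, -34]
1     [-8, -34, 1]
swap  [-8, 1, -34]
2     [-8, 1, -34, 2]
rot   [-8, -34, 2, 1]
over  [-8, -34, 2, 1, 2]
mod   [-8, -34, 2, 1]
over  [-8, -34, 2, 1, 2]
rot   [-8, -34, 1, 2, 2]
swap  [-8, -34, 1, 2, 2]
drop  [-8, -34, 1, 2]
drop  [-8, -34, 1]
swap  [-8, 1, -34]
rot   [1, -34, -8]
swap  [1, -8, -34]
+     [1, -42]
mod   [1]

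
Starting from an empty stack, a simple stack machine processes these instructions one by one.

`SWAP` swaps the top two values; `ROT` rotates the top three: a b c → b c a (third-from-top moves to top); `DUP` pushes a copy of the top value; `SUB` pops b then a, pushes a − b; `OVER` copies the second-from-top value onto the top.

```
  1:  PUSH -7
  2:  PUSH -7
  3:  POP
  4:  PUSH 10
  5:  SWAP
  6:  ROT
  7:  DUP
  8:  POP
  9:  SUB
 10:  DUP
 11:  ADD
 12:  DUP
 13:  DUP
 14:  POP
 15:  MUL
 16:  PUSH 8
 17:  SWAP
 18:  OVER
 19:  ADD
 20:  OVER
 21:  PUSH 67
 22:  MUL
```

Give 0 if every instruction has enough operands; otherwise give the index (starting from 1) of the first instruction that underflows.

PUSH -7 → [-7]
PUSH -7 → [-7, -7]
POP     → [-7]
PUSH 10 → [-7, 10]
SWAP    → [10, -7]
ROT  — needs 3 operands, stack has 2 → underflow

6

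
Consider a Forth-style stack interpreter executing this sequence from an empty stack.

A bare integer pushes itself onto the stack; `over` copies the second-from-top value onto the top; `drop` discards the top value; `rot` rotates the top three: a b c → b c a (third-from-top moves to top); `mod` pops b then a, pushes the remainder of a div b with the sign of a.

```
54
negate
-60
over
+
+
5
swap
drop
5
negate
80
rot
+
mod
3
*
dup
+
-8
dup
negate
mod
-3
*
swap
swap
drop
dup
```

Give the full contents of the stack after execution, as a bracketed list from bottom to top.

54     : 54
negate : -54
-60    : -54 -60
over   : -54 -60 -54
+      : -54 -114
+      : -168
5      : -168 5
swap   : 5 -168
drop   : 5
5      : 5 5
negate : 5 -5
80     : 5 -5 80
rot    : -5 80 5
+      : -5 85
mod    : -5
3      : -5 3
*      : -15
dup    : -15 -15
+      : -30
-8     : -30 -8
dup    : -30 -8 -8
negate : -30 -8 8
mod    : -30 0
-3     : -30 0 -3
*      : -30 0
swap   : 0 -30
swap   : -30 0
drop   : -30
dup    : -30 -30

[-30, -30]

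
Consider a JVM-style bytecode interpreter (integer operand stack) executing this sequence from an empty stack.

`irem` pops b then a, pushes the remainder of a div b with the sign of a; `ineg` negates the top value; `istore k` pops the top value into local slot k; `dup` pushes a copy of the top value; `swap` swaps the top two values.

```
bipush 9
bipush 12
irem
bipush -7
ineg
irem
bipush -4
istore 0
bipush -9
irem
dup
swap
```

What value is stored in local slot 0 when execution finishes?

-4

bipush 9  → [9]
bipush 12 → [9, 12]
irem      → [9]
bipush -7 → [9, -7]
ineg      → [9, 7]
irem      → [2]
bipush -4 → [2, -4]
istore 0  → [2]
bipush -9 → [2, -9]
irem      → [2]
dup       → [2, 2]
swap      → [2, 2]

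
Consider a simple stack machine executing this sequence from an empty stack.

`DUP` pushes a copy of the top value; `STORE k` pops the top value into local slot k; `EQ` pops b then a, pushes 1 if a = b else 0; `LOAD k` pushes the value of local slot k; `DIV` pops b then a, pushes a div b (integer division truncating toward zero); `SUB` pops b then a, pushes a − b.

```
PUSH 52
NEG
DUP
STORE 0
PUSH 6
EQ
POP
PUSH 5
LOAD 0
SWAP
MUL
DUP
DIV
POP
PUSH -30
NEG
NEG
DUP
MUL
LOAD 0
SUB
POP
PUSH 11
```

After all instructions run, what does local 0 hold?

-52

PUSH 52  → 52
NEG      → -52
DUP      → -52 -52
STORE 0  → -52
PUSH 6   → -52 6
EQ       → 0
POP      → (empty)
PUSH 5   → 5
LOAD 0   → 5 -52
SWAP     → -52 5
MUL      → -260
DUP      → -260 -260
DIV      → 1
POP      → (empty)
PUSH -30 → -30
NEG      → 30
NEG      → -30
DUP      → -30 -30
MUL      → 900
LOAD 0   → 900 -52
SUB      → 952
POP      → (empty)
PUSH 11  → 11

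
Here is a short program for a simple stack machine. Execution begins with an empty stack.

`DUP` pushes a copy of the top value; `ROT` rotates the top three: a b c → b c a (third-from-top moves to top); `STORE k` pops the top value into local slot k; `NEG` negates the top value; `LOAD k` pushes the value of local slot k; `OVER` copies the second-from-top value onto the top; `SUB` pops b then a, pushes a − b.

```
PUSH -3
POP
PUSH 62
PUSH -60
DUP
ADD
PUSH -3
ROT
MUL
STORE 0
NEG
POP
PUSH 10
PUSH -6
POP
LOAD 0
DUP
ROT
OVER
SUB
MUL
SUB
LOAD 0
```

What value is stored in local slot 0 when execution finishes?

-186

PUSH -3   [-3]
POP       []
PUSH 62   [62]
PUSH -60  [62, -60]
DUP       [62, -60, -60]
ADD       [62, -120]
PUSH -3   [62, -120, -3]
ROT       [-120, -3, 62]
MUL       [-120, -186]
STORE 0   [-120]
NEG       [120]
POP       []
PUSH 10   [10]
PUSH -6   [10, -6]
POP       [10]
LOAD 0    [10, -186]
DUP       [10, -186, -186]
ROT       [-186, -186, 10]
OVER      [-186, -186, 10, -186]
SUB       [-186, -186, 196]
MUL       [-186, -36456]
SUB       [36270]
LOAD 0    [36270, -186]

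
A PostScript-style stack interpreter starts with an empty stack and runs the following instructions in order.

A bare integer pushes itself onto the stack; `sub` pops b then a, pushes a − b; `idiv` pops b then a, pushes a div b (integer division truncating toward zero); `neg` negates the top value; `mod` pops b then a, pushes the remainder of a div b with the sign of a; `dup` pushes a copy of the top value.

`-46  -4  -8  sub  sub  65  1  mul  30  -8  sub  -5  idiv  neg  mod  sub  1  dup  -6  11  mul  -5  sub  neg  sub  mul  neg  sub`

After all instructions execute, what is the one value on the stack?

-112

-46  → -46
-4   → -46 -4
-8   → -46 -4 -8
sub  → -46 4
sub  → -50
65   → -50 65
1    → -50 65 1
mul  → -50 65
30   → -50 65 30
-8   → -50 65 30 -8
sub  → -50 65 38
-5   → -50 65 38 -5
idiv → -50 65 -7
neg  → -50 65 7
mod  → -50 2
sub  → -52
1    → -52 1
dup  → -52 1 1
-6   → -52 1 1 -6
11   → -52 1 1 -6 11
mul  → -52 1 1 -66
-5   → -52 1 1 -66 -5
sub  → -52 1 1 -61
neg  → -52 1 1 61
sub  → -52 1 -60
mul  → -52 -60
neg  → -52 60
sub  → -112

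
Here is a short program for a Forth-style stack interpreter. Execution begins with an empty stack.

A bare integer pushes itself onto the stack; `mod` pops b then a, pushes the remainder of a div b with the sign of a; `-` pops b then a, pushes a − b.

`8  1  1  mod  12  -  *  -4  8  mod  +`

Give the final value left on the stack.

8   : 8
1   : 8 1
1   : 8 1 1
mod : 8 0
12  : 8 0 12
-   : 8 -12
*   : -96
-4  : -96 -4
8   : -96 -4 8
mod : -96 -4
+   : -100

-100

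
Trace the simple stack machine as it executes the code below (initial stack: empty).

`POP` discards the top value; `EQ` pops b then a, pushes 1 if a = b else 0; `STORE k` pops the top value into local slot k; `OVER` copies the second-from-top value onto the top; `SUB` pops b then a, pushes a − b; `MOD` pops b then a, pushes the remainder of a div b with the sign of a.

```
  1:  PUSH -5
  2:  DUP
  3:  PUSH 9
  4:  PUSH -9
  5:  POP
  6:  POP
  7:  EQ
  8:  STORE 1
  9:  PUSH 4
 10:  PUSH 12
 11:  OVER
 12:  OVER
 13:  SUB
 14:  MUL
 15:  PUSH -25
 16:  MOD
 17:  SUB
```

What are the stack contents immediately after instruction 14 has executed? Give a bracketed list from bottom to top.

PUSH -5  [-5]
DUP      [-5, -5]
PUSH 9   [-5, -5, 9]
PUSH -9  [-5, -5, 9, -9]
POP      [-5, -5, 9]
POP      [-5, -5]
EQ       [1]
STORE 1  []
PUSH 4   [4]
PUSH 12  [4, 12]
OVER     [4, 12, 4]
OVER     [4, 12, 4, 12]
SUB      [4, 12, -8]
MUL      [4, -96]

[4, -96]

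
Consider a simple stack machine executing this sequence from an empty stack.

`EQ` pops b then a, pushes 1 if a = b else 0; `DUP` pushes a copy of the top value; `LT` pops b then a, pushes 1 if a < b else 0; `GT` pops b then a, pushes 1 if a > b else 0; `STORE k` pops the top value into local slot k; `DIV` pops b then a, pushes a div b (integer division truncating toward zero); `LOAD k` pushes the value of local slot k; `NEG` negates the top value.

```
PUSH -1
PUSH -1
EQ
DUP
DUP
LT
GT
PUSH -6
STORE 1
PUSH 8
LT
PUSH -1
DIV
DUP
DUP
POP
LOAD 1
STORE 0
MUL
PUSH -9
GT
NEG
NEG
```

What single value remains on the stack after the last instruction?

1

PUSH -1 -> [-1]
PUSH -1 -> [-1, -1]
EQ      -> [1]
DUP     -> [1, 1]
DUP     -> [1, 1, 1]
LT      -> [1, 0]
GT      -> [1]
PUSH -6 -> [1, -6]
STORE 1 -> [1]
PUSH 8  -> [1, 8]
LT      -> [1]
PUSH -1 -> [1, -1]
DIV     -> [-1]
DUP     -> [-1, -1]
DUP     -> [-1, -1, -1]
POP     -> [-1, -1]
LOAD 1  -> [-1, -1, -6]
STORE 0 -> [-1, -1]
MUL     -> [1]
PUSH -9 -> [1, -9]
GT      -> [1]
NEG     -> [-1]
NEG     -> [1]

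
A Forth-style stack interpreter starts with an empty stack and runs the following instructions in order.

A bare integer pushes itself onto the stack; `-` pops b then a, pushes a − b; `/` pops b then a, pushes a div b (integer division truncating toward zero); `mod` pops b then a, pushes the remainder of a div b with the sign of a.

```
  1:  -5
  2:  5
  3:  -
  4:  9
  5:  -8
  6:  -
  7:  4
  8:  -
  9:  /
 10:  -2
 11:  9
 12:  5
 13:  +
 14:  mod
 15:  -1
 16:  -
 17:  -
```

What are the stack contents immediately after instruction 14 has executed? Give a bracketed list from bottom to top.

[0, -2]

-5   -5
5    -5 5
-    -10
9    -10 9
-8   -10 9 -8
-    -10 17
4    -10 17 4
-    -10 13
/    0
-2   0 -2
9    0 -2 9
5    0 -2 9 5
+    0 -2 14
mod  0 -2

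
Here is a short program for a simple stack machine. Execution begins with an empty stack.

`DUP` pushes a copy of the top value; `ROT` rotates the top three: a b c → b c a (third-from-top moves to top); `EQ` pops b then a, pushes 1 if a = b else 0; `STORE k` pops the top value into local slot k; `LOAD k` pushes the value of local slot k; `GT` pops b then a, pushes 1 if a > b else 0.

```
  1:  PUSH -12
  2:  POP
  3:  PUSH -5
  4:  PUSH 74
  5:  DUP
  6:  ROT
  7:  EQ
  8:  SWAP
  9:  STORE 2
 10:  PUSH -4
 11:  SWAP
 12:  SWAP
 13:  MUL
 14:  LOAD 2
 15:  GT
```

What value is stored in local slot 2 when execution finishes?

74

PUSH -12 : -12
POP      : (empty)
PUSH -5  : -5
PUSH 74  : -5 74
DUP      : -5 74 74
ROT      : 74 74 -5
EQ       : 74 0
SWAP     : 0 74
STORE 2  : 0
PUSH -4  : 0 -4
SWAP     : -4 0
SWAP     : 0 -4
MUL      : 0
LOAD 2   : 0 74
GT       : 0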